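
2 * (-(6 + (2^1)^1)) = -16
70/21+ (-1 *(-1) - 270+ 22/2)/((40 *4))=413/240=1.72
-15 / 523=-0.03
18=18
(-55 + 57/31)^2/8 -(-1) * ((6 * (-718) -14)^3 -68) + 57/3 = -77584983779929/961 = -80733593943.73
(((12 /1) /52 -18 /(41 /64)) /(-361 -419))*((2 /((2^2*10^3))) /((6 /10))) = 0.00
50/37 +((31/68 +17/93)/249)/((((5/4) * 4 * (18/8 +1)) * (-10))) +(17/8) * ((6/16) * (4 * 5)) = 17.29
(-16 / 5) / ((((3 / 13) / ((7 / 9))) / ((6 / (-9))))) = 2912 / 405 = 7.19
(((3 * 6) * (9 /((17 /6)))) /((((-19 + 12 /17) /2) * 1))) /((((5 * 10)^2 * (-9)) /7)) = 378 /194375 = 0.00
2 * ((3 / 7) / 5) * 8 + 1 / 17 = 851 / 595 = 1.43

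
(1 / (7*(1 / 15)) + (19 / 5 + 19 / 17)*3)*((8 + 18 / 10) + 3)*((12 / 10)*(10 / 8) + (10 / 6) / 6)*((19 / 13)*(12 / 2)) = 130394112 / 38675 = 3371.53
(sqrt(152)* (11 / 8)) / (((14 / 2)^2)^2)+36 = 11* sqrt(38) / 9604+36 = 36.01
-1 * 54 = -54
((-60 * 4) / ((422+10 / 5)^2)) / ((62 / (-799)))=11985 / 696632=0.02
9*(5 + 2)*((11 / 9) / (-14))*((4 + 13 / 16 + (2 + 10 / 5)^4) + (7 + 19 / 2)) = -48807 / 32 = -1525.22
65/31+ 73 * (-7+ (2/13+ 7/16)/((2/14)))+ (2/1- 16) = -220.73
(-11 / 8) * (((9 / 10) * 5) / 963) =-11 / 1712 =-0.01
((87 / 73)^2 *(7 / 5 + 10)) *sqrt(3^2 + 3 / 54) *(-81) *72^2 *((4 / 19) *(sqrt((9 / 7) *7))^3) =-116298831.78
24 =24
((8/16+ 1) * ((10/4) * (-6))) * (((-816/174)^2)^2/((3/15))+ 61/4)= -54757.82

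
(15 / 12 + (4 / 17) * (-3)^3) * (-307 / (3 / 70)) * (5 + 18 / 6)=14914060 / 51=292432.55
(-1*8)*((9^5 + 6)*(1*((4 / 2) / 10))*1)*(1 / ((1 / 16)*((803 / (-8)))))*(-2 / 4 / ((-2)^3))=755904 / 803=941.35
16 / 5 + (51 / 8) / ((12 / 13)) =1617 / 160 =10.11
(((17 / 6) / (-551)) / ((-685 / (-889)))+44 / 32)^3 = 1904273822141597752327 / 743293330893451584000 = 2.56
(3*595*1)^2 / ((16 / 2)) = 3186225 / 8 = 398278.12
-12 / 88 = -3 / 22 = -0.14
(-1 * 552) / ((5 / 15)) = -1656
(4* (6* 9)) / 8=27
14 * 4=56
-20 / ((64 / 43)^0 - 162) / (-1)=-20 / 161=-0.12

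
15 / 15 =1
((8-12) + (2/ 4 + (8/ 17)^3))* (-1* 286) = 971.19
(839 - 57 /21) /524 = 2927 /1834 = 1.60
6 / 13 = 0.46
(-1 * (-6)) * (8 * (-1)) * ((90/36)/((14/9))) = -540/7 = -77.14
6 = 6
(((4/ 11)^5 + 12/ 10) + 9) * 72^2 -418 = 42269253074/ 805255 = 52491.76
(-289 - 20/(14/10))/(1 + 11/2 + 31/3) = -12738/707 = -18.02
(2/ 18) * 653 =653/ 9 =72.56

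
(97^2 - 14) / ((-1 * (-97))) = 96.86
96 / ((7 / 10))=960 / 7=137.14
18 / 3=6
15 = 15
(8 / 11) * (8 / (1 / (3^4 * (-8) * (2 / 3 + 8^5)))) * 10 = -13589821440 / 11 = -1235438312.73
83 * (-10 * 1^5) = -830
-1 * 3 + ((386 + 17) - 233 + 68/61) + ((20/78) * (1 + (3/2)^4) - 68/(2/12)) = -4535911/19032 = -238.33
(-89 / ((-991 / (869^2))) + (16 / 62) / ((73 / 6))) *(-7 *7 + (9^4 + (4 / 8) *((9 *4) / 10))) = 990714841793011 / 2242633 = 441764141.43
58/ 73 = 0.79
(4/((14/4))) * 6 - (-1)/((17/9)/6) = 1194/119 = 10.03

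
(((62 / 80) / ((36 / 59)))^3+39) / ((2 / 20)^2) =122571821789 / 29859840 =4104.91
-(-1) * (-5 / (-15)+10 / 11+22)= 767 / 33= 23.24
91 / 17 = 5.35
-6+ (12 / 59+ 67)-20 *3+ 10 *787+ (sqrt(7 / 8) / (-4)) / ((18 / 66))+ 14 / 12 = 7871.51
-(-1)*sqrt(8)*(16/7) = 32*sqrt(2)/7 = 6.46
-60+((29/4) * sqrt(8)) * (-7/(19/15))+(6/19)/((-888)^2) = -173.32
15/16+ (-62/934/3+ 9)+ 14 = 536087/22416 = 23.92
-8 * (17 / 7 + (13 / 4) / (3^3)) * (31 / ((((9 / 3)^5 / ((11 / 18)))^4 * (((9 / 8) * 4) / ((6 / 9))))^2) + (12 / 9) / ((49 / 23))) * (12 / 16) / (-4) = 360733156975844612344379818856332585 / 150752454446122468126418206415793024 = 2.39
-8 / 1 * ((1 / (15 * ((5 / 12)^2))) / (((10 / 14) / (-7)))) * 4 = 75264 / 625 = 120.42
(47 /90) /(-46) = -47 /4140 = -0.01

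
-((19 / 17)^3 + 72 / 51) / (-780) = 2759 / 766428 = 0.00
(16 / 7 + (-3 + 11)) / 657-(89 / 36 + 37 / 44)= -166816 / 50589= -3.30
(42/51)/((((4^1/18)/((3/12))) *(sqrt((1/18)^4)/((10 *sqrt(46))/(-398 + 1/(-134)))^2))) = 60213650400/6907850159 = 8.72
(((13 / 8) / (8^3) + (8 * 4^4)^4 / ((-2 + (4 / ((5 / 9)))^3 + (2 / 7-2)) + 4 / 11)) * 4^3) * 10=1733885856537756668515 / 56964192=30438171694557.81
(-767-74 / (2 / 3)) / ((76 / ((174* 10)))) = -381930 / 19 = -20101.58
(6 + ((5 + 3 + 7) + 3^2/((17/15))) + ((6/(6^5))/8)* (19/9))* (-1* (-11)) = 505008097/1586304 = 318.36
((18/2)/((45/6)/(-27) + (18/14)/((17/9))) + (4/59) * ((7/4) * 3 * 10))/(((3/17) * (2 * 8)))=934031/101834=9.17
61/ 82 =0.74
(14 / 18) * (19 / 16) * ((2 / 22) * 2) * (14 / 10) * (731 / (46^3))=680561 / 385450560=0.00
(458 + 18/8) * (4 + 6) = 9205/2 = 4602.50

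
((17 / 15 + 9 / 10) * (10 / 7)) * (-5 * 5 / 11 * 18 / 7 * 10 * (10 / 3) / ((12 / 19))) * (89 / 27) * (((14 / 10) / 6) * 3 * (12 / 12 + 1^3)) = -25787750 / 6237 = -4134.64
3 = 3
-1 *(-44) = 44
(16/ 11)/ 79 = 16/ 869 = 0.02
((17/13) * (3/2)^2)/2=153/104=1.47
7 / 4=1.75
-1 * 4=-4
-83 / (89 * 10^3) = -0.00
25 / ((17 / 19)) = 475 / 17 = 27.94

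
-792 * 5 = -3960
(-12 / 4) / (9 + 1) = -3 / 10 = -0.30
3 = 3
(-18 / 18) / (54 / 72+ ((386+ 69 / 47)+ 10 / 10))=-188 / 73173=-0.00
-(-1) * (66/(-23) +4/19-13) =-6843/437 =-15.66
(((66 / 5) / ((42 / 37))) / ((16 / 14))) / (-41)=-407 / 1640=-0.25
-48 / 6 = -8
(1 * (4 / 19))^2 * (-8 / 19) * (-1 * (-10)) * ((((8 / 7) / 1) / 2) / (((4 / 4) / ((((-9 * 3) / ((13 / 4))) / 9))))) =61440 / 624169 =0.10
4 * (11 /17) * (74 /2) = 1628 /17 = 95.76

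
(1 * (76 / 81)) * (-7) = -6.57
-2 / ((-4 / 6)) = 3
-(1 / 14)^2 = -1 / 196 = -0.01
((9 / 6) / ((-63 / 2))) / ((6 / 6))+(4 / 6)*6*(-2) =-169 / 21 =-8.05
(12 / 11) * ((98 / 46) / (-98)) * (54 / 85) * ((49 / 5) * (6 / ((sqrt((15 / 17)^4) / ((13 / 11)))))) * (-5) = 2339064 / 347875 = 6.72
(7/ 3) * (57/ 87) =133/ 87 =1.53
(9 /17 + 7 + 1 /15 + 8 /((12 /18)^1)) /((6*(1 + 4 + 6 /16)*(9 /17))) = 19988 /17415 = 1.15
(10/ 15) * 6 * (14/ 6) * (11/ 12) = 77/ 9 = 8.56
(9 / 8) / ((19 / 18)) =81 / 76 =1.07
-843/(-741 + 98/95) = 80085/70297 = 1.14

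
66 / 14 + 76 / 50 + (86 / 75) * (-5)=263 / 525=0.50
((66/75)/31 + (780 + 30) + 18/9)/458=314661/177475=1.77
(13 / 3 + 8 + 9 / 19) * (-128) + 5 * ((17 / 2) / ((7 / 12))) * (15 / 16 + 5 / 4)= -674845 / 456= -1479.92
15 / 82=0.18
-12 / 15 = -4 / 5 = -0.80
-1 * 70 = -70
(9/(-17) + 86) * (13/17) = 18889/289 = 65.36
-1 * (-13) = 13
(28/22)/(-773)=-14/8503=-0.00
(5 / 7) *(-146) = -730 / 7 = -104.29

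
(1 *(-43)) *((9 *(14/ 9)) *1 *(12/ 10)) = -3612/ 5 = -722.40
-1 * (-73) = 73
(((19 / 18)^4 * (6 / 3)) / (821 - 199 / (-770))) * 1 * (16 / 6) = 0.01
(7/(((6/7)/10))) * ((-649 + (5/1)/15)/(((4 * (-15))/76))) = 1811726/27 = 67100.96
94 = 94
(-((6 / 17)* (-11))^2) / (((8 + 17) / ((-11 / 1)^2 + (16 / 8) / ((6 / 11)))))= -31944 / 425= -75.16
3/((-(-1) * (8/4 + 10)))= 1/4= 0.25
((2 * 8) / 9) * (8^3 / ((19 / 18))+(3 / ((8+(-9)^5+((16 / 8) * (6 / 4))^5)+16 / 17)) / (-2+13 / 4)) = 122824693664 / 142435875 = 862.32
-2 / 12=-1 / 6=-0.17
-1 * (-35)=35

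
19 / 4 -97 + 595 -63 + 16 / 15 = 26449 / 60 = 440.82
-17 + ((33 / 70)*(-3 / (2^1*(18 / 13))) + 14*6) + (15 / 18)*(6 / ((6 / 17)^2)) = 268703 / 2520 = 106.63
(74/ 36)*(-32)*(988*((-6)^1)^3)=14037504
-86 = -86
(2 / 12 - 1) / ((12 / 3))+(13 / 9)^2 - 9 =-4615 / 648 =-7.12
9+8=17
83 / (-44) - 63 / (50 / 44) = -63059 / 1100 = -57.33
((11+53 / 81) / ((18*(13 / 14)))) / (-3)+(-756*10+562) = -198966746 / 28431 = -6998.23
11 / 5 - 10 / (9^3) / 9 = 72121 / 32805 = 2.20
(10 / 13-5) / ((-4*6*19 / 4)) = 55 / 1482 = 0.04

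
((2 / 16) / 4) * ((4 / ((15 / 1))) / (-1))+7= 839 / 120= 6.99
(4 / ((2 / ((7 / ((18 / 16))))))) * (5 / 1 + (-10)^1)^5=-350000 / 9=-38888.89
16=16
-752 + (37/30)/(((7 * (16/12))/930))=-17615/28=-629.11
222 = 222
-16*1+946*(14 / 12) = 3263 / 3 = 1087.67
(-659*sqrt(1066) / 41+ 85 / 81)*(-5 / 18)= -425 / 1458+ 3295*sqrt(1066) / 738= 145.48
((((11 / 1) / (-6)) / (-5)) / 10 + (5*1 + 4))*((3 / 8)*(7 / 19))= 18977 / 15200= 1.25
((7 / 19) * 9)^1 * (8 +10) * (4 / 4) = 1134 / 19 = 59.68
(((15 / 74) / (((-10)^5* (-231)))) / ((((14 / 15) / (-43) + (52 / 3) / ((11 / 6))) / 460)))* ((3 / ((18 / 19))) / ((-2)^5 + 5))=-18791 / 374410814400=-0.00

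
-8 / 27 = -0.30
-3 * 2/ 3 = -2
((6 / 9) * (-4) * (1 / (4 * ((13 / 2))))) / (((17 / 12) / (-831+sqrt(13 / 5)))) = 13296 / 221 - 16 * sqrt(65) / 1105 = 60.05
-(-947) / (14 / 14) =947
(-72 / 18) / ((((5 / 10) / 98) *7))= -112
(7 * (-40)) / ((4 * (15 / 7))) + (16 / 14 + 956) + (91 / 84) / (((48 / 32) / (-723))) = 16897 / 42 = 402.31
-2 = -2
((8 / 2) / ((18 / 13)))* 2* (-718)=-37336 / 9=-4148.44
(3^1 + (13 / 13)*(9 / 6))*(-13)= -117 / 2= -58.50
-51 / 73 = -0.70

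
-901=-901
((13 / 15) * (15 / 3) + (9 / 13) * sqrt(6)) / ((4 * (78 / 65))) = 15 * sqrt(6) / 104 + 65 / 72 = 1.26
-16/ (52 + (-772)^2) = -4/ 149009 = -0.00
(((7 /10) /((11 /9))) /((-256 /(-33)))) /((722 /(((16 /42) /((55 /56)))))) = 63 /1588400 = 0.00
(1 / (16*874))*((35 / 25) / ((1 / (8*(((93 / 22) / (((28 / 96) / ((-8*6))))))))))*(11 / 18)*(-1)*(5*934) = 694896 / 437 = 1590.15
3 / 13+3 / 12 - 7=-6.52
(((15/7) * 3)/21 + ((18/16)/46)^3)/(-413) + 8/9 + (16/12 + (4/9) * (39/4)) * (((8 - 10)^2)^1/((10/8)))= 863269562394859/45383930081280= 19.02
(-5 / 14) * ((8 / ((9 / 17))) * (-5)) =1700 / 63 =26.98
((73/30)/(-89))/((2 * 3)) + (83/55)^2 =22028191/9692100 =2.27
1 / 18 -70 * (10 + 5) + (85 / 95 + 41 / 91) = -32634503 / 31122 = -1048.60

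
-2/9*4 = -8/9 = -0.89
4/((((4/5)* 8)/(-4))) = -5/2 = -2.50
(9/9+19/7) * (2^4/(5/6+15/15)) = 2496/77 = 32.42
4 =4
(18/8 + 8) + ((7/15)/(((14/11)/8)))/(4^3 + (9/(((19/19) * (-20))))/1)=157037/15252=10.30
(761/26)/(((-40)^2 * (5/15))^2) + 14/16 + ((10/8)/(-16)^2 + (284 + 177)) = 30742731849/66560000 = 461.88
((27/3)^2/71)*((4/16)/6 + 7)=8.03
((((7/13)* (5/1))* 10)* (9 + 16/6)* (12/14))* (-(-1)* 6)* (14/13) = 294000/169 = 1739.64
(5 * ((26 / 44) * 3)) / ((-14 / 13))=-2535 / 308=-8.23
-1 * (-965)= 965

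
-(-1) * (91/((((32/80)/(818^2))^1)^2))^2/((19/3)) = 194531754351708339123042030000/19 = 10238513386932017848581160000.00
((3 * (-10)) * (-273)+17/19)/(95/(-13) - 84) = -2023151/22553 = -89.71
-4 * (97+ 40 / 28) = -2756 / 7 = -393.71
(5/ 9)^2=25/ 81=0.31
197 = 197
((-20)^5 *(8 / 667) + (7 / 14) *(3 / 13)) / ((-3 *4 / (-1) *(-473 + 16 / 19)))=12646361981 / 1866900984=6.77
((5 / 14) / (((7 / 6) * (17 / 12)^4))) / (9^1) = 34560 / 4092529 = 0.01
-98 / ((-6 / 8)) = 392 / 3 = 130.67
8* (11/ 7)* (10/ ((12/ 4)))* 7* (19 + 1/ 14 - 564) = -1118920/ 7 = -159845.71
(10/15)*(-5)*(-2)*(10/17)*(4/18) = 400/459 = 0.87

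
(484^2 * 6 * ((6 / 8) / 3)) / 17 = 351384 / 17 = 20669.65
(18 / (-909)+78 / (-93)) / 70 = -192 / 15655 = -0.01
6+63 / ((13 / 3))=267 / 13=20.54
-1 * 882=-882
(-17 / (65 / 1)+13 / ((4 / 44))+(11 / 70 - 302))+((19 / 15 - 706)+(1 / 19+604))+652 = 20344187 / 51870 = 392.21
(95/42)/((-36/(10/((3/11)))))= -5225/2268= -2.30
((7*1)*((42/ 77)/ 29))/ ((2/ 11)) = 0.72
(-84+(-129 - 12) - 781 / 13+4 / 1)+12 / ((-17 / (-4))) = -61494 / 221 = -278.25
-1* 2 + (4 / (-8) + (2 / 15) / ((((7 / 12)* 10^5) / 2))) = -273437 / 109375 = -2.50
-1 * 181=-181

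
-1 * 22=-22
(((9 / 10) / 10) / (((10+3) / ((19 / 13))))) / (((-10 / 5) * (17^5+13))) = -3 / 841958000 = -0.00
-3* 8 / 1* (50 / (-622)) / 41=600 / 12751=0.05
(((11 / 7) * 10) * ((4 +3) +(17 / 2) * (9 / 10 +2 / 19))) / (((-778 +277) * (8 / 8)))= -0.49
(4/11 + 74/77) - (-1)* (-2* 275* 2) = -84598/77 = -1098.68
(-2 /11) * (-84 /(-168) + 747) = -1495 /11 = -135.91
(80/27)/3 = 80/81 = 0.99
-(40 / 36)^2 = -100 / 81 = -1.23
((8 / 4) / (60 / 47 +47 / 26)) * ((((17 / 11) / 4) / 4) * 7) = 72709 / 165836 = 0.44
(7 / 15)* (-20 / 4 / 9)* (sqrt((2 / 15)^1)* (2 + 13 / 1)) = -7* sqrt(30) / 27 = -1.42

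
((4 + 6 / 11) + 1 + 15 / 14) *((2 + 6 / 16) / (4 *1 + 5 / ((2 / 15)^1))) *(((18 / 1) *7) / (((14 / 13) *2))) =2265237 / 102256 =22.15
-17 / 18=-0.94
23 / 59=0.39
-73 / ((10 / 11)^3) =-97163 / 1000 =-97.16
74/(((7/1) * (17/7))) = 74/17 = 4.35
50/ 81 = 0.62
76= 76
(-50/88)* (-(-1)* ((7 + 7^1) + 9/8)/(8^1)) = -275/256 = -1.07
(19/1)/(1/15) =285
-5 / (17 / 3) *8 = -7.06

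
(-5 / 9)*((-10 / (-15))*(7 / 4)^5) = -84035 / 13824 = -6.08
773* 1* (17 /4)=13141 /4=3285.25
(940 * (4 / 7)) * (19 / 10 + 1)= 10904 / 7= 1557.71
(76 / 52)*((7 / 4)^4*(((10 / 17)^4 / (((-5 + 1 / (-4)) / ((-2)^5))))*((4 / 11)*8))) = 29.10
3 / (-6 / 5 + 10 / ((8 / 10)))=30 / 113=0.27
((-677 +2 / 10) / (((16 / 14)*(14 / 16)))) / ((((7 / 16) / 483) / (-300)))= 224156160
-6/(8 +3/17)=-102/139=-0.73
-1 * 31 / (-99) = 31 / 99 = 0.31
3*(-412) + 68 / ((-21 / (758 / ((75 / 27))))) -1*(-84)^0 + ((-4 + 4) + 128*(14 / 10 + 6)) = -205347 / 175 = -1173.41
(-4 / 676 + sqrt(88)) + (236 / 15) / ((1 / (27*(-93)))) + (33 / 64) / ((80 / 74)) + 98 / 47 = -803274321309 / 20334080 + 2*sqrt(22) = -39494.46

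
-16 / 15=-1.07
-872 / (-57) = 872 / 57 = 15.30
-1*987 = -987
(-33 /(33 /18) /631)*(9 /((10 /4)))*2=-648 /3155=-0.21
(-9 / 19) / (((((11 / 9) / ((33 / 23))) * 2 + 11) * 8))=-243 / 52136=-0.00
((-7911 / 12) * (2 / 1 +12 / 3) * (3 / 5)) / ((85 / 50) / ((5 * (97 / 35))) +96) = -2302101 / 93239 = -24.69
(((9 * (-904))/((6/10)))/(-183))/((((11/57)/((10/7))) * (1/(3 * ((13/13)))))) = 7729200/4697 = 1645.56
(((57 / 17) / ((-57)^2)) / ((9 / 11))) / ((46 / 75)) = 275 / 133722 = 0.00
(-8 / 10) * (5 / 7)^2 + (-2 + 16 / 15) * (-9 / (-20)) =-2029 / 2450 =-0.83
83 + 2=85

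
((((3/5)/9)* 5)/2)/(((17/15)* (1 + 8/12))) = 3/34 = 0.09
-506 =-506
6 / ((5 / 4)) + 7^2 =269 / 5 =53.80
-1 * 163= -163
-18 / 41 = -0.44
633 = 633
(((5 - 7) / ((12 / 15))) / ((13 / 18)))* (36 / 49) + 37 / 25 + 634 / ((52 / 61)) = 23653963 / 31850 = 742.67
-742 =-742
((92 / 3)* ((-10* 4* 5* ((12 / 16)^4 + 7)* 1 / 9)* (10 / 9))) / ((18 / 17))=-5232.22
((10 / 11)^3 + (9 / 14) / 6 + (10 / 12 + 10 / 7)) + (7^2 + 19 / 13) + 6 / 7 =79124537 / 1453452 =54.44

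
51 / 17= 3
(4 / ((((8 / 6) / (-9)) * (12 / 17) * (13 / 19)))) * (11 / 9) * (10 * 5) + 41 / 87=-7726709 / 2262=-3415.87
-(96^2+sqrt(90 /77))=-9216 - 3 * sqrt(770) /77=-9217.08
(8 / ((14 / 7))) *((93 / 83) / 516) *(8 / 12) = 62 / 10707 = 0.01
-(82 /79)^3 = -551368 /493039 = -1.12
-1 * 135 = -135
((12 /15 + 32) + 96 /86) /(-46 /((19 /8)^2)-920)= -658103 /18009690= -0.04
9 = 9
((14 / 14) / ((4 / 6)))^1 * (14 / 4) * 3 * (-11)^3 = -83853 / 4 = -20963.25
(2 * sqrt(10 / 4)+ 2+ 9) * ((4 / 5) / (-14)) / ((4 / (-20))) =2 * sqrt(10) / 7+ 22 / 7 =4.05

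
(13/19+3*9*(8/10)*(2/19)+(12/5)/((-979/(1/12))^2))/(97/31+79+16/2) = 100187755201/3052787935560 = 0.03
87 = 87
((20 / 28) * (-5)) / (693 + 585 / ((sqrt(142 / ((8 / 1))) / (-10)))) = 19525 / 11421369 + 32500 * sqrt(71) / 79949583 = 0.01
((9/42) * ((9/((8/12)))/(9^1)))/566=9/15848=0.00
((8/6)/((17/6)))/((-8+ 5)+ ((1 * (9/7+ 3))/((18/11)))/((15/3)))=-42/221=-0.19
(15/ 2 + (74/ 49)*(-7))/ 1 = -3.07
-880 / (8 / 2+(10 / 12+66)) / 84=-88 / 595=-0.15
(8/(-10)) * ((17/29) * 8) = -544/145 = -3.75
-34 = -34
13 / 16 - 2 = -19 / 16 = -1.19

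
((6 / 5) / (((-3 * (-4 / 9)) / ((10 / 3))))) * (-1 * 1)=-3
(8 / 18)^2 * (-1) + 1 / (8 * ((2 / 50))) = 1897 / 648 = 2.93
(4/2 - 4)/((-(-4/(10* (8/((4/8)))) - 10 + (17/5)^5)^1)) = 50000/11108231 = 0.00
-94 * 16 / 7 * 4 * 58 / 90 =-174464 / 315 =-553.85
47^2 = 2209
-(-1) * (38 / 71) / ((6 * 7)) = 0.01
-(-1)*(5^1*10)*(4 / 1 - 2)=100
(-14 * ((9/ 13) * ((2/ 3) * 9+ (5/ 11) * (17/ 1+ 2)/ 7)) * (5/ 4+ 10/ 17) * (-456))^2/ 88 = 2551497471281250/ 65007371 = 39249356.37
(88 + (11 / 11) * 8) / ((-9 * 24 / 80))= -320 / 9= -35.56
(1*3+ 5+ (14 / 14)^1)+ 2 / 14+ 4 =92 / 7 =13.14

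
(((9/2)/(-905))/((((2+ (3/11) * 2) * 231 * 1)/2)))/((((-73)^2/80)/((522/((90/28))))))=-1392/33759215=-0.00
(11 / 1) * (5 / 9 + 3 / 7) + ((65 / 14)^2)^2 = 164398441 / 345744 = 475.49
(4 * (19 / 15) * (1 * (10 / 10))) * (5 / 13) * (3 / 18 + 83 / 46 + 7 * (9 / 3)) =120460 / 2691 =44.76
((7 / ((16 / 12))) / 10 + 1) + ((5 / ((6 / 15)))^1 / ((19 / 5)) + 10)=11259 / 760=14.81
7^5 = 16807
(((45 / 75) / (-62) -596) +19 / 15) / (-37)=16.07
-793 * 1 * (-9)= 7137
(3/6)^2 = 1/4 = 0.25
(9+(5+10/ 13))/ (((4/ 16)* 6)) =128/ 13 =9.85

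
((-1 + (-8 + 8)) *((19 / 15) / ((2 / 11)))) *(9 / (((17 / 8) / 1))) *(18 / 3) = -15048 / 85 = -177.04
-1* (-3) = 3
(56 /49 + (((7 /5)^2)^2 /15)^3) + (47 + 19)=387364955416657 /5767822265625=67.16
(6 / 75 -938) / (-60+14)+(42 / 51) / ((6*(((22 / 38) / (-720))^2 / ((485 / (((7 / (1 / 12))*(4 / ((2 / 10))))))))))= 72509306268 / 1182775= 61304.40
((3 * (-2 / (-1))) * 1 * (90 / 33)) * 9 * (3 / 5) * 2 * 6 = 11664 / 11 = 1060.36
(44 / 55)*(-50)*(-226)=9040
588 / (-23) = -588 / 23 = -25.57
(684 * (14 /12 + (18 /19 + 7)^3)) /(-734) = -62117157 /132487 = -468.85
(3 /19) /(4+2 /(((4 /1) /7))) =2 /95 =0.02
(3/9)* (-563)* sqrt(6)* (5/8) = -2815* sqrt(6)/24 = -287.30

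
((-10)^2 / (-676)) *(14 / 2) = -175 / 169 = -1.04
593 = 593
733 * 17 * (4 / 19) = 49844 / 19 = 2623.37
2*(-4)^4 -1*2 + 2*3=516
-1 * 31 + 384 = 353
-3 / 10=-0.30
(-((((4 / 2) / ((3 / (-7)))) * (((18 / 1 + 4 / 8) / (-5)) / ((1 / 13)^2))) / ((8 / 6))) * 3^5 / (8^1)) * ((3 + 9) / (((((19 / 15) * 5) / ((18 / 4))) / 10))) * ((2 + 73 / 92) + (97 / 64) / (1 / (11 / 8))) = -2604449304639 / 94208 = -27645733.96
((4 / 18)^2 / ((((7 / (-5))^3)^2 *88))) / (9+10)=15625 / 3983359842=0.00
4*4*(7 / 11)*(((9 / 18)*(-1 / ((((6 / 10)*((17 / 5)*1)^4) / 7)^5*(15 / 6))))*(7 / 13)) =-785391807556152343750000 / 141227977149596497580933233149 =-0.00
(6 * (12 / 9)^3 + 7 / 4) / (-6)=-575 / 216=-2.66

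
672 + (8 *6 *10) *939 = 451392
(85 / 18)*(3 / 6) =85 / 36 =2.36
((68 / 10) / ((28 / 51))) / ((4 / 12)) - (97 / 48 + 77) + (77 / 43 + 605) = 564.93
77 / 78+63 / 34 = 2.84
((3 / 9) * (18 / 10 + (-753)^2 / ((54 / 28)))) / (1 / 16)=70561552 / 45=1568034.49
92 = 92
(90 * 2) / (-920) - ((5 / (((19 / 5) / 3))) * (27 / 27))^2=-261999 / 16606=-15.78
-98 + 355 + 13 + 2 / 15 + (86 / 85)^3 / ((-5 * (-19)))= 47282163668 / 175025625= 270.14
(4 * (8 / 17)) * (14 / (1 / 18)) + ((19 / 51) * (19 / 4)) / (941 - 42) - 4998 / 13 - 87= 2.89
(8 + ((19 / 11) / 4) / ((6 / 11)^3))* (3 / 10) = 9211 / 2880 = 3.20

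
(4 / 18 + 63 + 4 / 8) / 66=1147 / 1188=0.97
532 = 532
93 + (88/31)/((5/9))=15207/155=98.11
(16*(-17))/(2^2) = -68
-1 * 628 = -628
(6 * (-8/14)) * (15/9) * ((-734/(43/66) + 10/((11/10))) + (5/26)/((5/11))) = 274759620/43043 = 6383.38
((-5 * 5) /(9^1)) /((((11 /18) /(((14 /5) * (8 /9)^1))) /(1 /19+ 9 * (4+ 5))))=-156800 /171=-916.96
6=6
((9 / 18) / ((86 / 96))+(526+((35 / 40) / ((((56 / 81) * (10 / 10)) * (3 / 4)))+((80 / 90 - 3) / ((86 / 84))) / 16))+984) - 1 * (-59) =3242785 / 2064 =1571.12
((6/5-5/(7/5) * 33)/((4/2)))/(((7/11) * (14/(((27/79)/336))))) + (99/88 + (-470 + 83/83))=-28399144097/60697280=-467.88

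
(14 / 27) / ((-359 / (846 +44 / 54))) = -320096 / 261711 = -1.22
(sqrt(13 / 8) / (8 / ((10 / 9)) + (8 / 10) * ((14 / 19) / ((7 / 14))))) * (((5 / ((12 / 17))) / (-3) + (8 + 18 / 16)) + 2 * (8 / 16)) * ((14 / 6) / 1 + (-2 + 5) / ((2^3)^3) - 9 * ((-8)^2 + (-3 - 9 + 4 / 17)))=-648657979255 * sqrt(26) / 5986123776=-552.53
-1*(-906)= 906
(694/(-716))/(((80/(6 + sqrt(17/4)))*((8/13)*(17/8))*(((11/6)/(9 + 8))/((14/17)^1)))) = -284193/669460 - 94731*sqrt(17)/2677840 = -0.57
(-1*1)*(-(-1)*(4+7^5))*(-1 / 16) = 1050.69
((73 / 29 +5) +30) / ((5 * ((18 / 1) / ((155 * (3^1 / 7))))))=16864 / 609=27.69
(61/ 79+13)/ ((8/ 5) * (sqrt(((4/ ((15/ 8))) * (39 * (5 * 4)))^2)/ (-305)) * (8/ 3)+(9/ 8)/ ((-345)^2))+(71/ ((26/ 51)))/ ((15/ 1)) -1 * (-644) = 3021051708862137/ 4628595430030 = 652.69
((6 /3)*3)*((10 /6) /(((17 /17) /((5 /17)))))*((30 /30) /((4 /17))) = 25 /2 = 12.50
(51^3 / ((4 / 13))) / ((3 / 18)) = 5173389 / 2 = 2586694.50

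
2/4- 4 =-7/2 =-3.50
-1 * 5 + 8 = 3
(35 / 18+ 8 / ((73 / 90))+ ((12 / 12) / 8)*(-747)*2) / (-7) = 459749 / 18396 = 24.99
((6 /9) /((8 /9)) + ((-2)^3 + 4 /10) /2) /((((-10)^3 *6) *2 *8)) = 61 /1920000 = 0.00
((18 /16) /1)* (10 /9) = 5 /4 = 1.25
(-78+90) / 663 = 4 / 221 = 0.02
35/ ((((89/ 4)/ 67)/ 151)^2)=57318065840/ 7921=7236215.86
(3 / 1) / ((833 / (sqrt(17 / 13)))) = 3 * sqrt(221) / 10829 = 0.00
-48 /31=-1.55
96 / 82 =48 / 41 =1.17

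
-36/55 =-0.65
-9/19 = -0.47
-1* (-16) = 16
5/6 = 0.83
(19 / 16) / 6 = 19 / 96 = 0.20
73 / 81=0.90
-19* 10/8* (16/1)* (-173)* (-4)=-262960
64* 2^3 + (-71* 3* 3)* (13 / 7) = -4723 / 7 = -674.71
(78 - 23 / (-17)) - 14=1111 / 17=65.35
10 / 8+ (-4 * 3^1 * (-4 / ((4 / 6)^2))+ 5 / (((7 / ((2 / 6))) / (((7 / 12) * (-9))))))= 108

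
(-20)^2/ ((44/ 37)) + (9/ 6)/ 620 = 4588033/ 13640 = 336.37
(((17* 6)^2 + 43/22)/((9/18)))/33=228931/363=630.66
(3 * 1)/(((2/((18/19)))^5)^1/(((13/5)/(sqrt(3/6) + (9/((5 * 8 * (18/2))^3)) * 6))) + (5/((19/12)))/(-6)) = 10029025317530492658028800/824355951188777274561765839 + 153666728650976761958400000 * sqrt(2)/824355951188777274561765839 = 0.28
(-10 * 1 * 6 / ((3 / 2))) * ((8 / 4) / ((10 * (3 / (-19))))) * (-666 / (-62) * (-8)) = -134976 / 31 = -4354.06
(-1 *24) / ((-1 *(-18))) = -4 / 3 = -1.33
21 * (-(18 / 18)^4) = -21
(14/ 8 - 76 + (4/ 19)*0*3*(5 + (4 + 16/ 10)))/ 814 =-27/ 296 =-0.09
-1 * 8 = -8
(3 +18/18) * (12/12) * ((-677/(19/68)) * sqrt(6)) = -184144 * sqrt(6)/19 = -23739.94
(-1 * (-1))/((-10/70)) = -7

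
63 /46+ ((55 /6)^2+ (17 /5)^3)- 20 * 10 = -7793411 /103500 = -75.30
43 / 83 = 0.52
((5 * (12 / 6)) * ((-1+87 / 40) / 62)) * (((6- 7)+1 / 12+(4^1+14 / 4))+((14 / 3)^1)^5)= 101411665 / 241056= 420.70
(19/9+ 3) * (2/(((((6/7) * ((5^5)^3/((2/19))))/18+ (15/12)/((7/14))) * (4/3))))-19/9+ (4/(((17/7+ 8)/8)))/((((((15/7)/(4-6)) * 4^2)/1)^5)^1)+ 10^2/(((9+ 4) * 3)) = 1211418409277608122889/2674275513179587200000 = 0.45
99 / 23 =4.30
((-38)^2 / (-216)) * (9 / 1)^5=-789507 / 2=-394753.50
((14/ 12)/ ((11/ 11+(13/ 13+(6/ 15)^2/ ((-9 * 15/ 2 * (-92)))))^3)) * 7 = 7639759107421875/ 7484134890726016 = 1.02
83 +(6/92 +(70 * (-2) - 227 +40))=-243.93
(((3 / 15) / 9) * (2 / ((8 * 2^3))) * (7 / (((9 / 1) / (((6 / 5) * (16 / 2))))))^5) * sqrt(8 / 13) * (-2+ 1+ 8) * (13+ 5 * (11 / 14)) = 43507810304 * sqrt(26) / 148078125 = 1498.18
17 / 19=0.89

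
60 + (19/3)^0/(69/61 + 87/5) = 339425/5652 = 60.05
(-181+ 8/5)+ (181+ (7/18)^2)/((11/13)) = 618137/17820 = 34.69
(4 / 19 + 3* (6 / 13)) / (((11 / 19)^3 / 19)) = 2702446 / 17303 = 156.18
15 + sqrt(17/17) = 16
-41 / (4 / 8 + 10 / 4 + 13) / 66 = -41 / 1056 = -0.04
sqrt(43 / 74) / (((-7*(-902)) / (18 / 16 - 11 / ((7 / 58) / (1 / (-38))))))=0.00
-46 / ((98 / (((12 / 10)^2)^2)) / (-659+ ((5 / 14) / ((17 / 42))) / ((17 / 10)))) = 5672492208 / 8850625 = 640.91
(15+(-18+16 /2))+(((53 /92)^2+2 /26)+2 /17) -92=-161752587 /1870544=-86.47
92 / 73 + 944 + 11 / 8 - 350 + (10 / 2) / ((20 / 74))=359239 / 584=615.14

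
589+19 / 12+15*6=8167 / 12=680.58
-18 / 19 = -0.95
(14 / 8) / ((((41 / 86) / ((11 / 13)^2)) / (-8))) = -145684 / 6929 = -21.03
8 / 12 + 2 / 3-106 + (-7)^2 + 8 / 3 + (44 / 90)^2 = -52.76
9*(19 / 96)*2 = 57 / 16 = 3.56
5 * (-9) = -45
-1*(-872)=872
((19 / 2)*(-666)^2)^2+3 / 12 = 71023834974097 / 4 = 17755958743524.25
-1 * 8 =-8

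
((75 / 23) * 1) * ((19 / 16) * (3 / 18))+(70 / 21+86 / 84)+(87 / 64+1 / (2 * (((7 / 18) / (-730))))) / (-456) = 11054003 / 1566208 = 7.06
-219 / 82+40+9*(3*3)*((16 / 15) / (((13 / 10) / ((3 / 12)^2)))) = 44221 / 1066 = 41.48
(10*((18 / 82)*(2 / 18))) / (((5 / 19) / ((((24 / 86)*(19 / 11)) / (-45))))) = -2888 / 290895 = -0.01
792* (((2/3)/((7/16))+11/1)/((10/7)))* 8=277728/5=55545.60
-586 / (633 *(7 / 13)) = -7618 / 4431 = -1.72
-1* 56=-56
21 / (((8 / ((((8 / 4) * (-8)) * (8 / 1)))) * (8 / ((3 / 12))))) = -21 / 2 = -10.50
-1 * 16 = -16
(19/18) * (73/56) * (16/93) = 1387/5859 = 0.24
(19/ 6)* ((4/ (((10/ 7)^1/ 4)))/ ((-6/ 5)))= -266/ 9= -29.56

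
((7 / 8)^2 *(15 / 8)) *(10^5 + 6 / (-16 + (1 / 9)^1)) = 143554.15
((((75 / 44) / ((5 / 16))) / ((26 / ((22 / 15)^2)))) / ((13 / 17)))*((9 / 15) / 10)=748 / 21125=0.04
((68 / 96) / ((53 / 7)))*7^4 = 285719 / 1272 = 224.62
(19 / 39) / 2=19 / 78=0.24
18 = 18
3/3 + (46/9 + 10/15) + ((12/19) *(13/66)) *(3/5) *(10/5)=6.93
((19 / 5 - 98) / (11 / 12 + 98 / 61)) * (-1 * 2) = 689544 / 9235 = 74.67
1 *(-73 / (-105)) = 73 / 105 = 0.70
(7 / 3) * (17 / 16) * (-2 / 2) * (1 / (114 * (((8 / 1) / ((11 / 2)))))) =-1309 / 87552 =-0.01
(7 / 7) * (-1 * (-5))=5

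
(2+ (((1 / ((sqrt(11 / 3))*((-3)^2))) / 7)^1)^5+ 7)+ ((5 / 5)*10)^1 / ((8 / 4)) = sqrt(33) / 146770337637+ 14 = 14.00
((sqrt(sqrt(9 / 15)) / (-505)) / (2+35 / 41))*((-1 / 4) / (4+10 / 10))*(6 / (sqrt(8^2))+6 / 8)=0.00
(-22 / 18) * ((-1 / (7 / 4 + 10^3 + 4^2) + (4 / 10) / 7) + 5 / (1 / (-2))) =15585328 / 1282365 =12.15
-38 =-38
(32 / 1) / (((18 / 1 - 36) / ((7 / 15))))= -0.83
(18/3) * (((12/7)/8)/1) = 9/7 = 1.29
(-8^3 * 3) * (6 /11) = -9216 /11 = -837.82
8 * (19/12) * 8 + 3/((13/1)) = 3961/39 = 101.56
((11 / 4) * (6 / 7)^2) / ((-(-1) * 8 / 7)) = 99 / 56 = 1.77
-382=-382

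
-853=-853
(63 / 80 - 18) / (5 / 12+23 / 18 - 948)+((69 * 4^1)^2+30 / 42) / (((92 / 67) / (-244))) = -1484871254014187 / 109695740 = -13536270.91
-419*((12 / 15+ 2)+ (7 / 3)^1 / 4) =-85057 / 60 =-1417.62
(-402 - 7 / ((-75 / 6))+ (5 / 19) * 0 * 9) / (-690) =5018 / 8625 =0.58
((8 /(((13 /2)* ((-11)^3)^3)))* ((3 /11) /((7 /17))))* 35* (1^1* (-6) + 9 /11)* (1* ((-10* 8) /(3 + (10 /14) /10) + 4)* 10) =-0.00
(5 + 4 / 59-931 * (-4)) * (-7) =-1540105 / 59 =-26103.47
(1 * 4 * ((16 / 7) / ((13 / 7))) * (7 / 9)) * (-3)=-448 / 39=-11.49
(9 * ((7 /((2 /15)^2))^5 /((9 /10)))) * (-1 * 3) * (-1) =283938372516632.08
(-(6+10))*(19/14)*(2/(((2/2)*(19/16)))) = -256/7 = -36.57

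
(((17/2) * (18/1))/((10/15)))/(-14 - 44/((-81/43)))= 37179/1516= 24.52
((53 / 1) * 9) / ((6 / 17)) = 2703 / 2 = 1351.50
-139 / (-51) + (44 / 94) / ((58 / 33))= 207970 / 69513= 2.99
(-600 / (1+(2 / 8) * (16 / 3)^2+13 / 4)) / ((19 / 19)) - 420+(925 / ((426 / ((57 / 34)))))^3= -19542440318116385 / 46028316664768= -424.57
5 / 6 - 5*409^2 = -5018425 / 6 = -836404.17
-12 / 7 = -1.71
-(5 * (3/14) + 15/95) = -327/266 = -1.23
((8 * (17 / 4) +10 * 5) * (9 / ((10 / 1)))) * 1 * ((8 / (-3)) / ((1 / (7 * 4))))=-28224 / 5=-5644.80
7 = 7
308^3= 29218112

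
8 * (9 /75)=24 /25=0.96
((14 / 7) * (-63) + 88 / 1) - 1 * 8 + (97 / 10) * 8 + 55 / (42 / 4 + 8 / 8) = 4184 / 115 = 36.38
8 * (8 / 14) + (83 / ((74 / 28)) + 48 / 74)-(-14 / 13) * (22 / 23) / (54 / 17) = 77258540 / 2090907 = 36.95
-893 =-893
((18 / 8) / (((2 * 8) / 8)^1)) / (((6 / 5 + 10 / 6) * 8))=135 / 2752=0.05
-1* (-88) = 88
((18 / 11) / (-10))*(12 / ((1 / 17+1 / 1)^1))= -102 / 55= -1.85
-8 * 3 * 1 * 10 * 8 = -1920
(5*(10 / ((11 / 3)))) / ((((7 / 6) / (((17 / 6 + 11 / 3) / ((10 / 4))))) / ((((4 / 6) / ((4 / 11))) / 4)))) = 195 / 14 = 13.93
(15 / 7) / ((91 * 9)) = 5 / 1911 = 0.00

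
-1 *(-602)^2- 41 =-362445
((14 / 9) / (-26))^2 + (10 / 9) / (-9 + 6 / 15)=-73943 / 588627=-0.13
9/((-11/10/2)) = -180/11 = -16.36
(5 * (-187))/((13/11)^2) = -113135/169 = -669.44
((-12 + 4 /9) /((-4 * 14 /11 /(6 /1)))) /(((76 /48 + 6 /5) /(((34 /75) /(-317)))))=-38896 /5558595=-0.01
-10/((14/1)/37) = -185/7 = -26.43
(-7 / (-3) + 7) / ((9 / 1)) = 28 / 27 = 1.04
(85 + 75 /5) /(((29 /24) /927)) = 2224800 /29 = 76717.24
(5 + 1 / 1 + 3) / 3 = 3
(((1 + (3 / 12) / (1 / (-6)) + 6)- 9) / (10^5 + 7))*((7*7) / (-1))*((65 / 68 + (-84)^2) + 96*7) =180270167 / 13600952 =13.25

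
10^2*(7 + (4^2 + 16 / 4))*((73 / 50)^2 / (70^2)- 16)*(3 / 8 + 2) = -100545266223 / 980000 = -102597.21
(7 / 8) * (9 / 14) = 9 / 16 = 0.56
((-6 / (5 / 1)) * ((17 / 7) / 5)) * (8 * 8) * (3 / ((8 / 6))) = -14688 / 175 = -83.93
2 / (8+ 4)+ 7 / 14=2 / 3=0.67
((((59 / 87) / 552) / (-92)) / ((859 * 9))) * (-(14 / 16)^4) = 141659 / 139907752132608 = 0.00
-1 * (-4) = 4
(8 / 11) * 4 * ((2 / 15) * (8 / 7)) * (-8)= -4096 / 1155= -3.55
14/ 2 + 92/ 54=235/ 27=8.70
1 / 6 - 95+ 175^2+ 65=30595.17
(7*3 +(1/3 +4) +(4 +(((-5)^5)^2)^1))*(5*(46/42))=3369150745/63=53478583.25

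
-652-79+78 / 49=-35741 / 49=-729.41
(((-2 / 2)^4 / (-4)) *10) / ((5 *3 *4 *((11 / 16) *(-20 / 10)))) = 1 / 33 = 0.03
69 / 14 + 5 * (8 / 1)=629 / 14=44.93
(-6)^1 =-6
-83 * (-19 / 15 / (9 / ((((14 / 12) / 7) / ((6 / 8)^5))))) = 807424 / 98415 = 8.20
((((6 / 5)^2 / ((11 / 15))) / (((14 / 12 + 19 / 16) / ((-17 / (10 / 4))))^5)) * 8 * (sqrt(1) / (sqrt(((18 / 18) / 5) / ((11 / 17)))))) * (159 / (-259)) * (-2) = -187108153616857300992 * sqrt(935) / 820171535285265625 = -6975.80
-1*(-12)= 12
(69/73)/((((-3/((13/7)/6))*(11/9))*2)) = -897/22484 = -0.04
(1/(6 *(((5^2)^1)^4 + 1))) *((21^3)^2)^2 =2451942503795547/781252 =3138478370.35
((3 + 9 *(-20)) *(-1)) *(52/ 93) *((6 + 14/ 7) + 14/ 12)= 84370/ 93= 907.20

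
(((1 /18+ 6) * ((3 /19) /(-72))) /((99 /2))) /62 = -109 /25190352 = -0.00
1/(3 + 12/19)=19/69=0.28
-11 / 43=-0.26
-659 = -659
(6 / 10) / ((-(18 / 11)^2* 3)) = -121 / 1620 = -0.07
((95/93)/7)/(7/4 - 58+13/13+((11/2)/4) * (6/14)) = -760/284673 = -0.00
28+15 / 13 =379 / 13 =29.15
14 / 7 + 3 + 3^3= 32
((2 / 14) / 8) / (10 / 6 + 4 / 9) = 0.01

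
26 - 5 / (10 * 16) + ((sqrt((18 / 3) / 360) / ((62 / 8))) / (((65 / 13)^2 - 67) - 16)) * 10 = 831 / 32 - 2 * sqrt(15) / 2697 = 25.97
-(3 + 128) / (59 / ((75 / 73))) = -9825 / 4307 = -2.28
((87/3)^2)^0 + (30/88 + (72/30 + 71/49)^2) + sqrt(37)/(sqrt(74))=sqrt(2)/2 + 42668431/2641100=16.86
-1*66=-66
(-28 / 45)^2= 0.39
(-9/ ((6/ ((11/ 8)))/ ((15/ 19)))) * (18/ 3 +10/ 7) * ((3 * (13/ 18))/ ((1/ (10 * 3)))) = -418275/ 532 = -786.23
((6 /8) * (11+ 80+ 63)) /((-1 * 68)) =-231 /136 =-1.70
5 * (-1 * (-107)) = 535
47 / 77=0.61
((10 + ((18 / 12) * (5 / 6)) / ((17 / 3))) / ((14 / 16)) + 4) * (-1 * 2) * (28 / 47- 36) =6210048 / 5593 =1110.33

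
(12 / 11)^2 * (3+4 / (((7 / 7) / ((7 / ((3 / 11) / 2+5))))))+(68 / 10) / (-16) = 5268359 / 546920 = 9.63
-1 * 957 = -957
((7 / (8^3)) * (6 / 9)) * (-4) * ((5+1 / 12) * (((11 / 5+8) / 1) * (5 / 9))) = -7259 / 6912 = -1.05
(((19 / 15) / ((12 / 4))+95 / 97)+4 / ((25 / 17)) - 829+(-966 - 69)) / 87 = -40591846 / 1898775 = -21.38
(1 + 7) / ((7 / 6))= 48 / 7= 6.86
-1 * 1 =-1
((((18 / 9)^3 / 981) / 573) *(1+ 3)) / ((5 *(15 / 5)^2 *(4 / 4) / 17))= 544 / 25295085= 0.00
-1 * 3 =-3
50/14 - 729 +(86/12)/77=-725.34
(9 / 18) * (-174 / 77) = -87 / 77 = -1.13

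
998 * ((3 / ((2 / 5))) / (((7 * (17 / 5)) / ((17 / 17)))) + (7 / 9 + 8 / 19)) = 30745885 / 20349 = 1510.93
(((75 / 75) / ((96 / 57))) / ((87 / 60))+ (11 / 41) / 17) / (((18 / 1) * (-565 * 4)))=-68767 / 6578118720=-0.00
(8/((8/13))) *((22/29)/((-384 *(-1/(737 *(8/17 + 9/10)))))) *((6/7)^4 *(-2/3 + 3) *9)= 1989044343/6763960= 294.07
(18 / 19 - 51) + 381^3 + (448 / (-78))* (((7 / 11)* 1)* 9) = 150267103128 / 2717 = 55306258.05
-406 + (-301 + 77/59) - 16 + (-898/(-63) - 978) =-1685.44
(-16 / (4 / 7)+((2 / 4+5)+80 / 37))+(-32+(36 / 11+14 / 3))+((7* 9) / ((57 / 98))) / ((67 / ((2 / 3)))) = -134669509 / 3108666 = -43.32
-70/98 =-5/7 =-0.71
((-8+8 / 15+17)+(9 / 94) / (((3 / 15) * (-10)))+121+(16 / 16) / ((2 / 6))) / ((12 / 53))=19950737 / 33840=589.56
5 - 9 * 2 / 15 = 19 / 5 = 3.80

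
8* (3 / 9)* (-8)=-21.33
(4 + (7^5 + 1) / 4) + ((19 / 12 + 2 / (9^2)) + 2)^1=1363913 / 324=4209.61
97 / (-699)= -97 / 699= -0.14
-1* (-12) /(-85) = -12 /85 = -0.14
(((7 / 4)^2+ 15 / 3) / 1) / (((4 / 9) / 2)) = 1161 / 32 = 36.28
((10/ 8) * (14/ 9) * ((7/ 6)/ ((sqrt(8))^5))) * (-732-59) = -193795 * sqrt(2)/ 27648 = -9.91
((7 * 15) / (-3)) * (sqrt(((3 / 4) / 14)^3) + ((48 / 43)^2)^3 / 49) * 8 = -14.53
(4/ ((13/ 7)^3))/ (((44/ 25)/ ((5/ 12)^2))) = 214375/ 3480048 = 0.06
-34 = -34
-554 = -554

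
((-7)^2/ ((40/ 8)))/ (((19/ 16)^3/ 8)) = 1605632/ 34295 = 46.82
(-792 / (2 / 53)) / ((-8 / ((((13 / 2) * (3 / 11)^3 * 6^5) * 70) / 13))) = 1752574320 / 121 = 14484085.29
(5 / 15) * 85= 85 / 3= 28.33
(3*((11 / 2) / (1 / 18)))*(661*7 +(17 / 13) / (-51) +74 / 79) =1411600806 / 1027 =1374489.59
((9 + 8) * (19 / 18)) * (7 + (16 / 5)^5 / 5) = 374018173 / 281250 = 1329.84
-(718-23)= -695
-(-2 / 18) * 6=2 / 3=0.67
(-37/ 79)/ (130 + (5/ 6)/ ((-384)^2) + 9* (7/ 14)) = -32735232/ 9400762763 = -0.00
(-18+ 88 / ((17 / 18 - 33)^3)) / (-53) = 3458313810 / 10181301749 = 0.34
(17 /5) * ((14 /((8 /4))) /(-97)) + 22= 21.75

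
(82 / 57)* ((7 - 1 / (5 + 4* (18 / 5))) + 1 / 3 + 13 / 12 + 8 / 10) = 2186981 / 165870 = 13.18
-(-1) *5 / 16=5 / 16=0.31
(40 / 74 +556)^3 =8731635314688 / 50653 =172381405.14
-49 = -49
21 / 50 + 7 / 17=707 / 850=0.83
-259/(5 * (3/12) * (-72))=259/90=2.88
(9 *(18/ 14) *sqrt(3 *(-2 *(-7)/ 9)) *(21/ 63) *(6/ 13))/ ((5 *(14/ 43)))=1161 *sqrt(42)/ 3185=2.36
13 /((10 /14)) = 91 /5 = 18.20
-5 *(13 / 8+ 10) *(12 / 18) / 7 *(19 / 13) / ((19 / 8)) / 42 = -0.08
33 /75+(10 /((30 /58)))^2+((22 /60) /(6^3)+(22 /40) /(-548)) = 207635119 /554850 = 374.22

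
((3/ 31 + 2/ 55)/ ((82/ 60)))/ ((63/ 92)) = 41768/ 293601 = 0.14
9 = 9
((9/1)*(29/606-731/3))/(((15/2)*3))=-49211/505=-97.45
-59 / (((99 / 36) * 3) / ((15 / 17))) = -1180 / 187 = -6.31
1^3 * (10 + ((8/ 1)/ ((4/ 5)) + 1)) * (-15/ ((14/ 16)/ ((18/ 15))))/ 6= -72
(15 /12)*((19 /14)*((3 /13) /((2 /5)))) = 1425 /1456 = 0.98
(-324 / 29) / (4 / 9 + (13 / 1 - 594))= 2916 / 151525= 0.02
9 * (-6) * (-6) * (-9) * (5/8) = -3645/2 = -1822.50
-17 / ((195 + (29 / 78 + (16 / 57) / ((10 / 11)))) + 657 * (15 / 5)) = -41990 / 5351701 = -0.01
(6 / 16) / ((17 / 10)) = 15 / 68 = 0.22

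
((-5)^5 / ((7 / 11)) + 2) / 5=-34361 / 35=-981.74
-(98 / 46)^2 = -2401 / 529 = -4.54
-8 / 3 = -2.67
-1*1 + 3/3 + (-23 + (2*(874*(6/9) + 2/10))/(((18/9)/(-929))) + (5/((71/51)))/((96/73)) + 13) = -18453992909/34080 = -541490.40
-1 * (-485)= 485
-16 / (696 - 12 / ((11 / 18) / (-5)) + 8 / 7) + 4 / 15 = 5662 / 22965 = 0.25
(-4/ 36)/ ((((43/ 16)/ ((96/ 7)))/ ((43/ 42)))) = -256/ 441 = -0.58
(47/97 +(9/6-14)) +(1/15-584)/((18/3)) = -477259/4365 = -109.34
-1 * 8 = -8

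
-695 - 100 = -795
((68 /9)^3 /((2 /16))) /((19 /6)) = 5030912 /4617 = 1089.65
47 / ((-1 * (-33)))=47 / 33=1.42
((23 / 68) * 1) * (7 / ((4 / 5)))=805 / 272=2.96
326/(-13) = -326/13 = -25.08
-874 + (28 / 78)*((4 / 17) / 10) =-2897282 / 3315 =-873.99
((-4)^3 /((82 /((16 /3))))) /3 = -512 /369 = -1.39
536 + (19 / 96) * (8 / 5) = 32179 / 60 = 536.32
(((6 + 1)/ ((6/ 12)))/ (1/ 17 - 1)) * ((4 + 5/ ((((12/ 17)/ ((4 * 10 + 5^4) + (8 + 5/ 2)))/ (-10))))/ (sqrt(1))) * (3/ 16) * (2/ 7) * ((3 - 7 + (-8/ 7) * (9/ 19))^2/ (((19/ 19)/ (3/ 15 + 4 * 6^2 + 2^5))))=196058960501279/ 1415120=138545819.79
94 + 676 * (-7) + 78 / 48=-37091 / 8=-4636.38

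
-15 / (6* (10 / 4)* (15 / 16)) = -16 / 15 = -1.07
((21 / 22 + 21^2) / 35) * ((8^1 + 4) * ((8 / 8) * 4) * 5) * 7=233352 / 11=21213.82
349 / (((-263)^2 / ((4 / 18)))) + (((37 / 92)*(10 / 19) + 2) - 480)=-259956066775 / 544083354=-477.79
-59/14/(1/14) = -59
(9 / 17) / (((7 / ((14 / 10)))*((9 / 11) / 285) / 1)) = 627 / 17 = 36.88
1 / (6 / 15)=5 / 2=2.50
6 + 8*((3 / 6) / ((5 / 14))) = 86 / 5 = 17.20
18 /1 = 18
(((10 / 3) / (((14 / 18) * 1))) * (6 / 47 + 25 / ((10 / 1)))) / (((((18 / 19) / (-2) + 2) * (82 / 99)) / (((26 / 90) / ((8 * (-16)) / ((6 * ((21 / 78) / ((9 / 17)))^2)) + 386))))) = 4072899831 / 480372279788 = 0.01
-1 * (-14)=14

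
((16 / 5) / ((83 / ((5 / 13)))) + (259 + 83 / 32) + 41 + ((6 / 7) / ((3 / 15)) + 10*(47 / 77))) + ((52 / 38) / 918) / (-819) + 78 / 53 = 3477970354686749 / 11059788291552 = 314.47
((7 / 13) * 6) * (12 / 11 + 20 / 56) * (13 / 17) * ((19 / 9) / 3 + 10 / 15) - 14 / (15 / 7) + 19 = 146162 / 8415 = 17.37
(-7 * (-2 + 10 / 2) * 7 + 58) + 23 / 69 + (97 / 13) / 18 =-20651 / 234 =-88.25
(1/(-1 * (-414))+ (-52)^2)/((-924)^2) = 1119457/353463264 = 0.00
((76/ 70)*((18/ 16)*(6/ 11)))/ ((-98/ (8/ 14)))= -513/ 132055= -0.00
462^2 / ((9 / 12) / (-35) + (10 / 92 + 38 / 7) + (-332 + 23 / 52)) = -654.65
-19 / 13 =-1.46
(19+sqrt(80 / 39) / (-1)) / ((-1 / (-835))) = 15865 - 3340 * sqrt(195) / 39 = 14669.09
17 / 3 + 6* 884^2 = 14066225 / 3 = 4688741.67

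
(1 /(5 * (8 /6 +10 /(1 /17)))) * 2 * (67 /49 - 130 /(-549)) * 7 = 43153 /1646085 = 0.03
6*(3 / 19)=18 / 19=0.95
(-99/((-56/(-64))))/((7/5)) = -3960/49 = -80.82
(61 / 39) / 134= 61 / 5226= 0.01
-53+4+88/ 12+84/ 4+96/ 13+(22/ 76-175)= -278605/ 1482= -187.99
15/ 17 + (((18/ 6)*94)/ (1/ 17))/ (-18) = -13538/ 51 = -265.45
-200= -200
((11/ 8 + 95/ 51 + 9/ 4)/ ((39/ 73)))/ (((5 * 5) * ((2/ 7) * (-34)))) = -1144129/ 27050400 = -0.04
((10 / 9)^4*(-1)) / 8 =-1250 / 6561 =-0.19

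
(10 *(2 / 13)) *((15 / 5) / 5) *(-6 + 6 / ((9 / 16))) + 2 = 82 / 13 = 6.31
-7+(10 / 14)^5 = -114524 / 16807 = -6.81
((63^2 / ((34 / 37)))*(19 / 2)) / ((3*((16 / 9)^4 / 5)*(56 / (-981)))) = -4275886598235 / 35651584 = -119935.39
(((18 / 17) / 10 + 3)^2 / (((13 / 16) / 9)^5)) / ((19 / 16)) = 69046281871294464 / 50969246575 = 1354665.54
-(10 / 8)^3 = -125 / 64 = -1.95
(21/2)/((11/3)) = 2.86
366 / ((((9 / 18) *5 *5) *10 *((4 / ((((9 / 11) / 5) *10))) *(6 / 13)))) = 7137 / 2750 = 2.60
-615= -615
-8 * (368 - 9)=-2872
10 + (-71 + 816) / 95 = 339 / 19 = 17.84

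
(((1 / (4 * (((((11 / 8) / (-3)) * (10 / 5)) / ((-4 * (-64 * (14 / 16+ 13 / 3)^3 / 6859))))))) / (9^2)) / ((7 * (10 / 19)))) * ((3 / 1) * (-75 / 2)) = 9765625 / 18012456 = 0.54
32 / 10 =3.20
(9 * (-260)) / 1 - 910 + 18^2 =-2926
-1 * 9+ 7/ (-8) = -79/ 8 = -9.88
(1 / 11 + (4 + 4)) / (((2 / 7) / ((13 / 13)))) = 623 / 22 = 28.32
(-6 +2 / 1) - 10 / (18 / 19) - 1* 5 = -176 / 9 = -19.56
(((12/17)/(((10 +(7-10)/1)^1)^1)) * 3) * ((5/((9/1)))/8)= 5/238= 0.02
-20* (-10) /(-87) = -200 /87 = -2.30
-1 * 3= -3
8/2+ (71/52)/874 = 181863/45448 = 4.00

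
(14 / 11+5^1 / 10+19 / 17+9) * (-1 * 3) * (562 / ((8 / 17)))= -3748821 / 88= -42600.24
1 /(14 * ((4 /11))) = 11 /56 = 0.20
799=799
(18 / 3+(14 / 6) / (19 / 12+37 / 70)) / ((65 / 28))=176456 / 57655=3.06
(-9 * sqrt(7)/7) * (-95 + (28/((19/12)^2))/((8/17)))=231543 * sqrt(7)/2527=242.42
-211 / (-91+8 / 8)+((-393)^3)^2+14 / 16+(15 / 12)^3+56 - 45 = 10610791724680891697 / 2880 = 3684302682180865.17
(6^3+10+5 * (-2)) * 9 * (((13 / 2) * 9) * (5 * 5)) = 2843100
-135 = -135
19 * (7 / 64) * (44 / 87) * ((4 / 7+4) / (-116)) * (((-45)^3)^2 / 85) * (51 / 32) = -347097403125 / 53824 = -6448747.83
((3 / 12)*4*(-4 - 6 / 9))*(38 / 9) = -532 / 27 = -19.70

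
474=474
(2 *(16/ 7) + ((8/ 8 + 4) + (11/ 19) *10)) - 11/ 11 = 1910/ 133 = 14.36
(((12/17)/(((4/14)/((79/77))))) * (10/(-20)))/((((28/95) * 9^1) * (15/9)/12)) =-4503/1309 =-3.44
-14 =-14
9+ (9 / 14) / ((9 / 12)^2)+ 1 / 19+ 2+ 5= 2287 / 133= 17.20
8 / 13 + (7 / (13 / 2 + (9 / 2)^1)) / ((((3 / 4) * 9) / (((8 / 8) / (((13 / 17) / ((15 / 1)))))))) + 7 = 937 / 99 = 9.46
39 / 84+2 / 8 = 0.71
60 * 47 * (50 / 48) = 5875 / 2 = 2937.50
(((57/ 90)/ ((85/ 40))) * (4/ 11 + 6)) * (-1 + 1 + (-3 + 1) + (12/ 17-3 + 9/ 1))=85120/ 9537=8.93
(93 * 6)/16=279/8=34.88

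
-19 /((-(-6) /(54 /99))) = -19 /11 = -1.73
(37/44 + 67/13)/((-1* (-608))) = 3429/347776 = 0.01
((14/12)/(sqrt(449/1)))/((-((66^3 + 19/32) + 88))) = -112 *sqrt(449)/12396046329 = -0.00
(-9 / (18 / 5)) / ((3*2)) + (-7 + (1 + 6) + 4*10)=475 / 12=39.58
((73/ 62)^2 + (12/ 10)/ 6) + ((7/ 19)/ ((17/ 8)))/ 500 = 246252491/ 155201500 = 1.59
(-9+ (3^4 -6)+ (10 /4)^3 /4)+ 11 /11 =2269 /32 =70.91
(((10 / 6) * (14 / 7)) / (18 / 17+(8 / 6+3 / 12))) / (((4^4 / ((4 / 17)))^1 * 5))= 1 / 4312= 0.00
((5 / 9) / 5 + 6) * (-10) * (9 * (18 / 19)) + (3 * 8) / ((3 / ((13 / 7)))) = -67324 / 133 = -506.20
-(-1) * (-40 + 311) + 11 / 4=1095 / 4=273.75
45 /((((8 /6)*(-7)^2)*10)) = 27 /392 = 0.07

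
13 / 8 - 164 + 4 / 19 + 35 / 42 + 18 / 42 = -160.90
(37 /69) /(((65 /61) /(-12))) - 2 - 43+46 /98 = -3704462 /73255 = -50.57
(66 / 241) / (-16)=-33 / 1928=-0.02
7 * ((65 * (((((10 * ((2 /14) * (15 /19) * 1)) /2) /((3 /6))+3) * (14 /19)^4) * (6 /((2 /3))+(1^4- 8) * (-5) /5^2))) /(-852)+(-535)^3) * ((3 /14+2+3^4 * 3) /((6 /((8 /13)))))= -184838102440263901366 /6856318131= -26958799009.71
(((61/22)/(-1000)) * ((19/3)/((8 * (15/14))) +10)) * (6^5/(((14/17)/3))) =-162366201/192500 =-843.46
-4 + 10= 6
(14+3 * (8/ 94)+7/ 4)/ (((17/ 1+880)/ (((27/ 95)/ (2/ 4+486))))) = 27081/ 2597978110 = 0.00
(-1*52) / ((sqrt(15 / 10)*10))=-26*sqrt(6) / 15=-4.25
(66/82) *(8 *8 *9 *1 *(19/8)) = 45144/41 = 1101.07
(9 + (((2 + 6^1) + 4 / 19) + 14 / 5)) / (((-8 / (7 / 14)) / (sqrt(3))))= -1901 * sqrt(3) / 1520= -2.17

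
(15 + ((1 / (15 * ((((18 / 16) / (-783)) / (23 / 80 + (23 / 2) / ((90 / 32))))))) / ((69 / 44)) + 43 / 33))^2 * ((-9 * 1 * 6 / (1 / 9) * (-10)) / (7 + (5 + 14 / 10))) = 2825196212224 / 608025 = 4646513.24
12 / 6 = 2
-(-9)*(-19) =-171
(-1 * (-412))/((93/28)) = 11536/93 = 124.04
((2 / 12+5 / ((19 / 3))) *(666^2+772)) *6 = 48431752 / 19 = 2549039.58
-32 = -32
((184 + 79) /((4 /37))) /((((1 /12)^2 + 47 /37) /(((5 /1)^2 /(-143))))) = -64808460 /194623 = -332.99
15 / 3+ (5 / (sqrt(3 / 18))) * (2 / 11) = 10 * sqrt(6) / 11+ 5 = 7.23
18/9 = 2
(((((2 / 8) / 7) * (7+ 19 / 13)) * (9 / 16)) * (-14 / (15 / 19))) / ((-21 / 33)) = 6897 / 1456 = 4.74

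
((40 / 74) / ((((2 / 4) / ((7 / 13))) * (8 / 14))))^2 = 240100 / 231361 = 1.04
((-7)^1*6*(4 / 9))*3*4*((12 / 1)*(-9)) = 24192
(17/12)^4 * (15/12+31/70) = 6598159/967680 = 6.82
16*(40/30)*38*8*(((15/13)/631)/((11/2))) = 194560/90233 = 2.16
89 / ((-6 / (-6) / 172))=15308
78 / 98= 39 / 49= 0.80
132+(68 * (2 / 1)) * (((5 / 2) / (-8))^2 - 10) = -38871 / 32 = -1214.72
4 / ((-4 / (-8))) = 8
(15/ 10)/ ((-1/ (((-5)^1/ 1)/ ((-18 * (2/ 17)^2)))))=-1445/ 48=-30.10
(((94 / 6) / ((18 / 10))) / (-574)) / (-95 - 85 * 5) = 47 / 1611792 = 0.00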